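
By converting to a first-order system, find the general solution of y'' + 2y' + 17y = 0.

y(t) = K_1e^(-t)cos(4t) + K_2e^(-t)sin(4t)

Let x_1 = y, x_2 = y'. Then x_1' = x_2 and x_2' = -17x_1 - 2x_2.
A = [[0,1],[-17,-2]]; det(A-λI) = λ^2 + 2λ + 17.
Eigenvalues λ = -1 ± 4i.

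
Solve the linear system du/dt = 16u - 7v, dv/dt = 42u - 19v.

u(t) = K_1e^(-5t) - K_2e^(2t), v(t) = 3K_1e^(-5t) - 2K_2e^(2t)

Coefficient matrix A = [[16, -7], [42, -19]].
Characteristic polynomial det(A - λI) = λ^2 + 3λ - 10 = 0.
Eigenvalues λ = -5, 2.
For λ=-5: (A-λI) row 1 is [21, -7], so an eigenvector is (1, 3).
For λ=2: (A-λI) row 1 is [14, -7], so an eigenvector is (-1, -2).
General solution: K_1e^(-5t)(1,3) + K_2e^(2t)(-1,-2).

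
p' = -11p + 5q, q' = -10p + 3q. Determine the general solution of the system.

Coefficient matrix A = [[-11, 5], [-10, 3]].
Characteristic polynomial det(A - λI) = λ^2 + 8λ + 17 = 0.
Eigenvalues λ = -4 ± i (complex conjugate pair).
For λ=-4+i: an eigenvector is (1,1) - i(-2,-3) = (1 + 2i, 1 + 3i).
A real fundamental pair from Re and Im of e^((-4+i)t)v: X_1 = e^(-4t)(cos(t)·(1,1) + sin(t)·(-2,-3)), X_2 = e^(-4t)(sin(t)·(1,1) - cos(t)·(-2,-3)).
General solution: K_1X_1 + K_2X_2.

p(t) = -2K_1e^(-4t)sin(t) + K_1e^(-4t)cos(t) + K_2e^(-4t)sin(t) + 2K_2e^(-4t)cos(t), q(t) = -3K_1e^(-4t)sin(t) + K_1e^(-4t)cos(t) + K_2e^(-4t)sin(t) + 3K_2e^(-4t)cos(t)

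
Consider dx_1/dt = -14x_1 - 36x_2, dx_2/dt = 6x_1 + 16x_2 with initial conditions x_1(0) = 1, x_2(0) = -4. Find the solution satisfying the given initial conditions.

Coefficient matrix A = [[-14, -36], [6, 16]].
Characteristic polynomial det(A - λI) = λ^2 - 2λ - 8 = 0.
Eigenvalues λ = 4, -2.
For λ=4: (A-λI) row 1 is [-18, -36], so an eigenvector is (-2, 1).
For λ=-2: (A-λI) row 1 is [-12, -36], so an eigenvector is (3, -1).
General solution: K_1e^(4t)(-2,1) + K_2e^(-2t)(3,-1).
Applying x_1(0)=1, x_2(0)=-4 gives K_1=-11, K_2=-7.

x_1(t) = 22e^(4t) - 21e^(-2t), x_2(t) = -11e^(4t) + 7e^(-2t)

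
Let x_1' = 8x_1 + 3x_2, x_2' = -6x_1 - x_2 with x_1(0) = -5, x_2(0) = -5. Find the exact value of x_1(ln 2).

-440

A = [[8,3],[-6,-1]]; eigenvalues λ = 5, 2.
Eigenvectors: (1,-1) for λ=5, (-1,2) for λ=2.
From the initial condition, c_1 = -15, c_2 = -10.
x_1(ln 2) = (-15)(2^5)(1) + (-10)(2^2)(-1) = -440.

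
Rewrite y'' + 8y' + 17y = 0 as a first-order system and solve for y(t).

Let x_1 = y, x_2 = y'. Then x_1' = x_2 and x_2' = -17x_1 - 8x_2.
A = [[0,1],[-17,-8]]; det(A-λI) = λ^2 + 8λ + 17.
Eigenvalues λ = -4 ± i.

y(t) = C_1e^(-4t)cos(t) + C_2e^(-4t)sin(t)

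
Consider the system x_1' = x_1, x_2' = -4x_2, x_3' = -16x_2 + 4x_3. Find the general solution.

x_1(t) = c_3e^(t), x_2(t) = c_2e^(-4t), x_3(t) = c_1e^(4t) + 2c_2e^(-4t)

Coefficient matrix A = [[1, 0, 0], [0, -4, 0], [0, -16, 4]].
det(A - λI) = 0 gives eigenvalues λ = 4, -4, 1.
For λ=4: eigenvector (0,0,1).
For λ=-4: eigenvector (0,1,2).
For λ=1: eigenvector (1,0,0).
General solution: c_1e^(4t)(0,0,1) + c_2e^(-4t)(0,1,2) + c_3e^(t)(1,0,0).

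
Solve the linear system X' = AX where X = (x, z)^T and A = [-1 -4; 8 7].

Coefficient matrix A = [[-1, -4], [8, 7]].
Characteristic polynomial det(A - λI) = λ^2 - 6λ + 25 = 0.
Eigenvalues λ = 3 ± 4i (complex conjugate pair).
For λ=3+4i: an eigenvector is (1,-1) - i(0,1) = (1, -1 - i).
A real fundamental pair from Re and Im of e^((3+4i)t)v: X_1 = e^(3t)(cos(4t)·(1,-1) + sin(4t)·(0,1)), X_2 = e^(3t)(sin(4t)·(1,-1) - cos(4t)·(0,1)).
General solution: C_1X_1 + C_2X_2.

x(t) = C_1e^(3t)cos(4t) + C_2e^(3t)sin(4t), z(t) = C_1e^(3t)sin(4t) - C_1e^(3t)cos(4t) - C_2e^(3t)sin(4t) - C_2e^(3t)cos(4t)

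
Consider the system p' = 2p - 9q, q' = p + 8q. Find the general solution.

p(t) = -3C_1e^(5t) - 3C_2te^(5t) - 2C_2e^(5t), q(t) = C_1e^(5t) + C_2te^(5t) + C_2e^(5t)

Coefficient matrix A = [[2, -9], [1, 8]].
Characteristic polynomial det(A - λI) = λ^2 - 10λ + 25 = 0.
Single eigenvalue λ = 5 with algebraic multiplicity 2.
Eigenvector v = (-3,1); generalized eigenvector w with (A-λI)w=v is (-2,1).
General solution: e^(5t)[C_1·v + C_2·(t·v + w)].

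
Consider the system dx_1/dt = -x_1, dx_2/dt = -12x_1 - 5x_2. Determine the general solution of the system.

x_1(t) = K_1e^(-t), x_2(t) = -3K_1e^(-t) + K_2e^(-5t)

Coefficient matrix A = [[-1, 0], [-12, -5]].
Characteristic polynomial det(A - λI) = λ^2 + 6λ + 5 = 0.
Eigenvalues λ = -1, -5.
For λ=-1: (A-λI) row 2 is [-12, -4], so an eigenvector is (1, -3).
For λ=-5: (A-λI) row 1 is [4, 0], so an eigenvector is (0, 1).
General solution: K_1e^(-t)(1,-3) + K_2e^(-5t)(0,1).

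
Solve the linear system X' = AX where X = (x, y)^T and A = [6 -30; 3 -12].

Coefficient matrix A = [[6, -30], [3, -12]].
Characteristic polynomial det(A - λI) = λ^2 + 6λ + 18 = 0.
Eigenvalues λ = -3 ± 3i (complex conjugate pair).
For λ=-3+3i: an eigenvector is (-1,0) - i(-3,-1) = (-1 + 3i, 0 + i).
A real fundamental pair from Re and Im of e^((-3+3i)t)v: X_1 = e^(-3t)(cos(3t)·(-1,0) + sin(3t)·(-3,-1)), X_2 = e^(-3t)(sin(3t)·(-1,0) - cos(3t)·(-3,-1)).
General solution: K_1X_1 + K_2X_2.

x(t) = -3K_1e^(-3t)sin(3t) - K_1e^(-3t)cos(3t) - K_2e^(-3t)sin(3t) + 3K_2e^(-3t)cos(3t), y(t) = -K_1e^(-3t)sin(3t) + K_2e^(-3t)cos(3t)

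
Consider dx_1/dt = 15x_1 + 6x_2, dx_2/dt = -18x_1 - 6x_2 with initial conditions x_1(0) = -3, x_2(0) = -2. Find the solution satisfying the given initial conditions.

x_1(t) = -16e^(6t) + 13e^(3t), x_2(t) = 24e^(6t) - 26e^(3t)

Coefficient matrix A = [[15, 6], [-18, -6]].
Characteristic polynomial det(A - λI) = λ^2 - 9λ + 18 = 0.
Eigenvalues λ = 3, 6.
For λ=3: (A-λI) row 1 is [12, 6], so an eigenvector is (1, -2).
For λ=6: (A-λI) row 1 is [9, 6], so an eigenvector is (-2, 3).
General solution: K_1e^(3t)(1,-2) + K_2e^(6t)(-2,3).
Applying x_1(0)=-3, x_2(0)=-2 gives K_1=13, K_2=8.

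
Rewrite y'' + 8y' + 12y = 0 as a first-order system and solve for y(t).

Let x_1 = y, x_2 = y'. Then x_1' = x_2 and x_2' = -12x_1 - 8x_2.
A = [[0,1],[-12,-8]]; det(A-λI) = λ^2 + 8λ + 12.
Eigenvalues λ = -2, -6 with eigenvectors (1,-2), (1,-6).

y(t) = C_1e^(-2t) + C_2e^(-6t)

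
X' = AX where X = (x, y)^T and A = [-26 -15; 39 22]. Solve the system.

x(t) = C_1e^(-2t)sin(3t) - 2C_1e^(-2t)cos(3t) - 2C_2e^(-2t)sin(3t) - C_2e^(-2t)cos(3t), y(t) = -2C_1e^(-2t)sin(3t) + 3C_1e^(-2t)cos(3t) + 3C_2e^(-2t)sin(3t) + 2C_2e^(-2t)cos(3t)

Coefficient matrix A = [[-26, -15], [39, 22]].
Characteristic polynomial det(A - λI) = λ^2 + 4λ + 13 = 0.
Eigenvalues λ = -2 ± 3i (complex conjugate pair).
For λ=-2+3i: an eigenvector is (-2,3) - i(1,-2) = (-2 - i, 3 + 2i).
A real fundamental pair from Re and Im of e^((-2+3i)t)v: X_1 = e^(-2t)(cos(3t)·(-2,3) + sin(3t)·(1,-2)), X_2 = e^(-2t)(sin(3t)·(-2,3) - cos(3t)·(1,-2)).
General solution: C_1X_1 + C_2X_2.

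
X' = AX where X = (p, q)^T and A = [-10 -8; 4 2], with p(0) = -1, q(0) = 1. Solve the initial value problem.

p(t) = -e^(-2t), q(t) = e^(-2t)

Coefficient matrix A = [[-10, -8], [4, 2]].
Characteristic polynomial det(A - λI) = λ^2 + 8λ + 12 = 0.
Eigenvalues λ = -2, -6.
For λ=-2: (A-λI) row 1 is [-8, -8], so an eigenvector is (1, -1).
For λ=-6: (A-λI) row 1 is [-4, -8], so an eigenvector is (2, -1).
General solution: c_1e^(-2t)(1,-1) + c_2e^(-6t)(2,-1).
Applying p(0)=-1, q(0)=1 gives c_1=-1, c_2=0.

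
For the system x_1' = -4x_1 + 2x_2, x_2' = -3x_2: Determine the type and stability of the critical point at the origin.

A = [[-4,2],[0,-3]]; det(A-λI) = λ^2 + 7λ + 12.
λ = -3, -4: both negative.

stable node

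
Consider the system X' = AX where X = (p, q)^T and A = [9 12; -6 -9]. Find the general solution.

p(t) = -2c_1e^(3t) - c_2e^(-3t), q(t) = c_1e^(3t) + c_2e^(-3t)

Coefficient matrix A = [[9, 12], [-6, -9]].
Characteristic polynomial det(A - λI) = λ^2 - 9 = 0.
Eigenvalues λ = 3, -3.
For λ=3: (A-λI) row 1 is [6, 12], so an eigenvector is (-2, 1).
For λ=-3: (A-λI) row 1 is [12, 12], so an eigenvector is (-1, 1).
General solution: c_1e^(3t)(-2,1) + c_2e^(-3t)(-1,1).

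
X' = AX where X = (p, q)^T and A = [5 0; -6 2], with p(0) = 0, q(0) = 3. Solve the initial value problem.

p(t) = 0, q(t) = 3e^(2t)

Coefficient matrix A = [[5, 0], [-6, 2]].
Characteristic polynomial det(A - λI) = λ^2 - 7λ + 10 = 0.
Eigenvalues λ = 5, 2.
For λ=5: (A-λI) row 2 is [-6, -3], so an eigenvector is (-1, 2).
For λ=2: (A-λI) row 1 is [3, 0], so an eigenvector is (0, 1).
General solution: K_1e^(5t)(-1,2) + K_2e^(2t)(0,1).
Applying p(0)=0, q(0)=3 gives K_1=0, K_2=3.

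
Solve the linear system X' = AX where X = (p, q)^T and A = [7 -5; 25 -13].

p(t) = K_1e^(-3t)cos(5t) + K_2e^(-3t)sin(5t), q(t) = K_1e^(-3t)sin(5t) + 2K_1e^(-3t)cos(5t) + 2K_2e^(-3t)sin(5t) - K_2e^(-3t)cos(5t)

Coefficient matrix A = [[7, -5], [25, -13]].
Characteristic polynomial det(A - λI) = λ^2 + 6λ + 34 = 0.
Eigenvalues λ = -3 ± 5i (complex conjugate pair).
For λ=-3+5i: an eigenvector is (1,2) - i(0,1) = (1, 2 - i).
A real fundamental pair from Re and Im of e^((-3+5i)t)v: X_1 = e^(-3t)(cos(5t)·(1,2) + sin(5t)·(0,1)), X_2 = e^(-3t)(sin(5t)·(1,2) - cos(5t)·(0,1)).
General solution: K_1X_1 + K_2X_2.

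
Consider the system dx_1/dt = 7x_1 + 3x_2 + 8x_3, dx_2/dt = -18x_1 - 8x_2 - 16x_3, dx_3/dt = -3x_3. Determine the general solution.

x_1(t) = c_1e^(t) - c_2e^(-2t) - 2c_3e^(-3t), x_2(t) = -2c_1e^(t) + 3c_2e^(-2t) + 4c_3e^(-3t), x_3(t) = c_3e^(-3t)

Coefficient matrix A = [[7, 3, 8], [-18, -8, -16], [0, 0, -3]].
det(A - λI) = 0 gives eigenvalues λ = 1, -2, -3.
For λ=1: eigenvector (1,-2,0).
For λ=-2: eigenvector (-1,3,0).
For λ=-3: eigenvector (-2,4,1).
General solution: c_1e^(t)(1,-2,0) + c_2e^(-2t)(-1,3,0) + c_3e^(-3t)(-2,4,1).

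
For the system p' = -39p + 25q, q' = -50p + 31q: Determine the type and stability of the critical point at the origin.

A = [[-39,25],[-50,31]]; det(A-λI) = λ^2 + 8λ + 41.
λ = -4 ± 5i: negative real part.

stable spiral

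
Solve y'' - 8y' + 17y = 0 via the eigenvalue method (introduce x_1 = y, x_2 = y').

Let x_1 = y, x_2 = y'. Then x_1' = x_2 and x_2' = -17x_1 + 8x_2.
A = [[0,1],[-17,8]]; det(A-λI) = λ^2 - 8λ + 17.
Eigenvalues λ = 4 ± i.

y(t) = c_1e^(4t)cos(t) + c_2e^(4t)sin(t)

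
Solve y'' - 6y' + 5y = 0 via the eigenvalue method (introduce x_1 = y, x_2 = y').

y(t) = K_1e^(t) + K_2e^(5t)

Let x_1 = y, x_2 = y'. Then x_1' = x_2 and x_2' = -5x_1 + 6x_2.
A = [[0,1],[-5,6]]; det(A-λI) = λ^2 - 6λ + 5.
Eigenvalues λ = 1, 5 with eigenvectors (1,1), (1,5).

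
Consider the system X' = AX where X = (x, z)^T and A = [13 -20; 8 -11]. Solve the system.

x(t) = 2C_1e^(t)sin(4t) - C_1e^(t)cos(4t) - C_2e^(t)sin(4t) - 2C_2e^(t)cos(4t), z(t) = C_1e^(t)sin(4t) - C_1e^(t)cos(4t) - C_2e^(t)sin(4t) - C_2e^(t)cos(4t)

Coefficient matrix A = [[13, -20], [8, -11]].
Characteristic polynomial det(A - λI) = λ^2 - 2λ + 17 = 0.
Eigenvalues λ = 1 ± 4i (complex conjugate pair).
For λ=1+4i: an eigenvector is (-1,-1) - i(2,1) = (-1 - 2i, -1 - i).
A real fundamental pair from Re and Im of e^((1+4i)t)v: X_1 = e^(t)(cos(4t)·(-1,-1) + sin(4t)·(2,1)), X_2 = e^(t)(sin(4t)·(-1,-1) - cos(4t)·(2,1)).
General solution: C_1X_1 + C_2X_2.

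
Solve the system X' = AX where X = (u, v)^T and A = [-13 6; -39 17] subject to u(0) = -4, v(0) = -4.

Coefficient matrix A = [[-13, 6], [-39, 17]].
Characteristic polynomial det(A - λI) = λ^2 - 4λ + 13 = 0.
Eigenvalues λ = 2 ± 3i (complex conjugate pair).
For λ=2+3i: an eigenvector is (1,2) - i(-1,-3) = (1 + i, 2 + 3i).
A real fundamental pair from Re and Im of e^((2+3i)t)v: X_1 = e^(2t)(cos(3t)·(1,2) + sin(3t)·(-1,-3)), X_2 = e^(2t)(sin(3t)·(1,2) - cos(3t)·(-1,-3)).
General solution: K_1X_1 + K_2X_2.
Applying u(0)=-4, v(0)=-4 gives K_1=-8, K_2=4.

u(t) = 12e^(2t)sin(3t) - 4e^(2t)cos(3t), v(t) = 32e^(2t)sin(3t) - 4e^(2t)cos(3t)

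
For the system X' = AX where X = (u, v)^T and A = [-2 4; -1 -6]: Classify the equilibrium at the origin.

A = [[-2,4],[-1,-6]]; det(A-λI) = λ^2 + 8λ + 16.
repeated λ = -4 with a single eigenvector.

stable improper node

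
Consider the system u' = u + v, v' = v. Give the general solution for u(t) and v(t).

u(t) = -c_1e^(t) - c_2te^(t) - 2c_2e^(t), v(t) = -c_2e^(t)

Coefficient matrix A = [[1, 1], [0, 1]].
Characteristic polynomial det(A - λI) = λ^2 - 2λ + 1 = 0.
Single eigenvalue λ = 1 with algebraic multiplicity 2.
Eigenvector v = (-1,0); generalized eigenvector w with (A-λI)w=v is (-2,-1).
General solution: e^(t)[c_1·v + c_2·(t·v + w)].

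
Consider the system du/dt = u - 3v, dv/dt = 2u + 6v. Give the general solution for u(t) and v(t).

Coefficient matrix A = [[1, -3], [2, 6]].
Characteristic polynomial det(A - λI) = λ^2 - 7λ + 12 = 0.
Eigenvalues λ = 4, 3.
For λ=4: (A-λI) row 1 is [-3, -3], so an eigenvector is (1, -1).
For λ=3: (A-λI) row 1 is [-2, -3], so an eigenvector is (-3, 2).
General solution: c_1e^(4t)(1,-1) + c_2e^(3t)(-3,2).

u(t) = c_1e^(4t) - 3c_2e^(3t), v(t) = -c_1e^(4t) + 2c_2e^(3t)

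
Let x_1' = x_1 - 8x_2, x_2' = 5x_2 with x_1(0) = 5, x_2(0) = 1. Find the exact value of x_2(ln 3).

A = [[1,-8],[0,5]]; eigenvalues λ = 5, 1.
Eigenvectors: (-2,1) for λ=5, (-1,0) for λ=1.
From the initial condition, c_1 = 1, c_2 = -7.
x_2(ln 3) = (1)(3^5)(1) + (-7)(3^1)(0) = 243.

243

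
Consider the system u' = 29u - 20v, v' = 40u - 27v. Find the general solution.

Coefficient matrix A = [[29, -20], [40, -27]].
Characteristic polynomial det(A - λI) = λ^2 - 2λ + 17 = 0.
Eigenvalues λ = 1 ± 4i (complex conjugate pair).
For λ=1+4i: an eigenvector is (-1,-1) - i(-2,-3) = (-1 + 2i, -1 + 3i).
A real fundamental pair from Re and Im of e^((1+4i)t)v: X_1 = e^(t)(cos(4t)·(-1,-1) + sin(4t)·(-2,-3)), X_2 = e^(t)(sin(4t)·(-1,-1) - cos(4t)·(-2,-3)).
General solution: K_1X_1 + K_2X_2.

u(t) = -2K_1e^(t)sin(4t) - K_1e^(t)cos(4t) - K_2e^(t)sin(4t) + 2K_2e^(t)cos(4t), v(t) = -3K_1e^(t)sin(4t) - K_1e^(t)cos(4t) - K_2e^(t)sin(4t) + 3K_2e^(t)cos(4t)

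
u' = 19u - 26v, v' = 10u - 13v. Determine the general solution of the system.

u(t) = -3K_1e^(3t)sin(2t) - 2K_1e^(3t)cos(2t) - 2K_2e^(3t)sin(2t) + 3K_2e^(3t)cos(2t), v(t) = -2K_1e^(3t)sin(2t) - K_1e^(3t)cos(2t) - K_2e^(3t)sin(2t) + 2K_2e^(3t)cos(2t)

Coefficient matrix A = [[19, -26], [10, -13]].
Characteristic polynomial det(A - λI) = λ^2 - 6λ + 13 = 0.
Eigenvalues λ = 3 ± 2i (complex conjugate pair).
For λ=3+2i: an eigenvector is (-2,-1) - i(-3,-2) = (-2 + 3i, -1 + 2i).
A real fundamental pair from Re and Im of e^((3+2i)t)v: X_1 = e^(3t)(cos(2t)·(-2,-1) + sin(2t)·(-3,-2)), X_2 = e^(3t)(sin(2t)·(-2,-1) - cos(2t)·(-3,-2)).
General solution: K_1X_1 + K_2X_2.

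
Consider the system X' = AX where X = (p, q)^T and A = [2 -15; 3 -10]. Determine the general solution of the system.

Coefficient matrix A = [[2, -15], [3, -10]].
Characteristic polynomial det(A - λI) = λ^2 + 8λ + 25 = 0.
Eigenvalues λ = -4 ± 3i (complex conjugate pair).
For λ=-4+3i: an eigenvector is (-1,0) - i(-2,-1) = (-1 + 2i, 0 + i).
A real fundamental pair from Re and Im of e^((-4+3i)t)v: X_1 = e^(-4t)(cos(3t)·(-1,0) + sin(3t)·(-2,-1)), X_2 = e^(-4t)(sin(3t)·(-1,0) - cos(3t)·(-2,-1)).
General solution: c_1X_1 + c_2X_2.

p(t) = -2c_1e^(-4t)sin(3t) - c_1e^(-4t)cos(3t) - c_2e^(-4t)sin(3t) + 2c_2e^(-4t)cos(3t), q(t) = -c_1e^(-4t)sin(3t) + c_2e^(-4t)cos(3t)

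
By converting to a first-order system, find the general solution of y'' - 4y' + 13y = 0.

Let x_1 = y, x_2 = y'. Then x_1' = x_2 and x_2' = -13x_1 + 4x_2.
A = [[0,1],[-13,4]]; det(A-λI) = λ^2 - 4λ + 13.
Eigenvalues λ = 2 ± 3i.

y(t) = c_1e^(2t)cos(3t) + c_2e^(2t)sin(3t)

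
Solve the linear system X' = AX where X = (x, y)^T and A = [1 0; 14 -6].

Coefficient matrix A = [[1, 0], [14, -6]].
Characteristic polynomial det(A - λI) = λ^2 + 5λ - 6 = 0.
Eigenvalues λ = 1, -6.
For λ=1: (A-λI) row 2 is [14, -7], so an eigenvector is (-1, -2).
For λ=-6: (A-λI) row 1 is [7, 0], so an eigenvector is (0, -1).
General solution: C_1e^(t)(-1,-2) + C_2e^(-6t)(0,-1).

x(t) = -C_1e^(t), y(t) = -2C_1e^(t) - C_2e^(-6t)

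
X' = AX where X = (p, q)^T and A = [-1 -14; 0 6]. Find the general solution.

p(t) = C_1e^(-t) - 2C_2e^(6t), q(t) = C_2e^(6t)

Coefficient matrix A = [[-1, -14], [0, 6]].
Characteristic polynomial det(A - λI) = λ^2 - 5λ - 6 = 0.
Eigenvalues λ = -1, 6.
For λ=-1: (A-λI) row 1 is [0, -14], so an eigenvector is (1, 0).
For λ=6: (A-λI) row 1 is [-7, -14], so an eigenvector is (-2, 1).
General solution: C_1e^(-t)(1,0) + C_2e^(6t)(-2,1).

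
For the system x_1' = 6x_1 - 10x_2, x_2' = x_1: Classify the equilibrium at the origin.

unstable spiral

A = [[6,-10],[1,0]]; det(A-λI) = λ^2 - 6λ + 10.
λ = 3 ± i: positive real part.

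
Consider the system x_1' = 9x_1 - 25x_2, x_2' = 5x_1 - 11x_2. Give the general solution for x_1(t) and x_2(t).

Coefficient matrix A = [[9, -25], [5, -11]].
Characteristic polynomial det(A - λI) = λ^2 + 2λ + 26 = 0.
Eigenvalues λ = -1 ± 5i (complex conjugate pair).
For λ=-1+5i: an eigenvector is (1,0) - i(2,1) = (1 - 2i, 0 - i).
A real fundamental pair from Re and Im of e^((-1+5i)t)v: X_1 = e^(-t)(cos(5t)·(1,0) + sin(5t)·(2,1)), X_2 = e^(-t)(sin(5t)·(1,0) - cos(5t)·(2,1)).
General solution: c_1X_1 + c_2X_2.

x_1(t) = 2c_1e^(-t)sin(5t) + c_1e^(-t)cos(5t) + c_2e^(-t)sin(5t) - 2c_2e^(-t)cos(5t), x_2(t) = c_1e^(-t)sin(5t) - c_2e^(-t)cos(5t)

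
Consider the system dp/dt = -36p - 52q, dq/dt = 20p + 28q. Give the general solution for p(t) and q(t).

Coefficient matrix A = [[-36, -52], [20, 28]].
Characteristic polynomial det(A - λI) = λ^2 + 8λ + 32 = 0.
Eigenvalues λ = -4 ± 4i (complex conjugate pair).
For λ=-4+4i: an eigenvector is (-2,1) - i(3,-2) = (-2 - 3i, 1 + 2i).
A real fundamental pair from Re and Im of e^((-4+4i)t)v: X_1 = e^(-4t)(cos(4t)·(-2,1) + sin(4t)·(3,-2)), X_2 = e^(-4t)(sin(4t)·(-2,1) - cos(4t)·(3,-2)).
General solution: c_1X_1 + c_2X_2.

p(t) = 3c_1e^(-4t)sin(4t) - 2c_1e^(-4t)cos(4t) - 2c_2e^(-4t)sin(4t) - 3c_2e^(-4t)cos(4t), q(t) = -2c_1e^(-4t)sin(4t) + c_1e^(-4t)cos(4t) + c_2e^(-4t)sin(4t) + 2c_2e^(-4t)cos(4t)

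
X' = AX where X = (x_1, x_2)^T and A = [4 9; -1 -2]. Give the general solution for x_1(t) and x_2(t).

Coefficient matrix A = [[4, 9], [-1, -2]].
Characteristic polynomial det(A - λI) = λ^2 - 2λ + 1 = 0.
Single eigenvalue λ = 1 with algebraic multiplicity 2.
Eigenvector v = (-3,1); generalized eigenvector w with (A-λI)w=v is (2,-1).
General solution: e^(t)[c_1·v + c_2·(t·v + w)].

x_1(t) = -3c_1e^(t) - 3c_2te^(t) + 2c_2e^(t), x_2(t) = c_1e^(t) + c_2te^(t) - c_2e^(t)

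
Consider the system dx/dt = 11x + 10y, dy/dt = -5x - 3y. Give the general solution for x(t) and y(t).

x(t) = -3C_1e^(4t)sin(t) + C_1e^(4t)cos(t) + C_2e^(4t)sin(t) + 3C_2e^(4t)cos(t), y(t) = 2C_1e^(4t)sin(t) - C_1e^(4t)cos(t) - C_2e^(4t)sin(t) - 2C_2e^(4t)cos(t)

Coefficient matrix A = [[11, 10], [-5, -3]].
Characteristic polynomial det(A - λI) = λ^2 - 8λ + 17 = 0.
Eigenvalues λ = 4 ± i (complex conjugate pair).
For λ=4+i: an eigenvector is (1,-1) - i(-3,2) = (1 + 3i, -1 - 2i).
A real fundamental pair from Re and Im of e^((4+i)t)v: X_1 = e^(4t)(cos(t)·(1,-1) + sin(t)·(-3,2)), X_2 = e^(4t)(sin(t)·(1,-1) - cos(t)·(-3,2)).
General solution: C_1X_1 + C_2X_2.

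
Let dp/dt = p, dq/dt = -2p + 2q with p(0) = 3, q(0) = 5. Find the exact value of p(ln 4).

12

A = [[1,0],[-2,2]]; eigenvalues λ = 1, 2.
Eigenvectors: (1,2) for λ=1, (0,-1) for λ=2.
From the initial condition, c_1 = 3, c_2 = 1.
p(ln 4) = (3)(4^1)(1) + (1)(4^2)(0) = 12.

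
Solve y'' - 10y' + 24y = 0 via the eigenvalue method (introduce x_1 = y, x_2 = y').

Let x_1 = y, x_2 = y'. Then x_1' = x_2 and x_2' = -24x_1 + 10x_2.
A = [[0,1],[-24,10]]; det(A-λI) = λ^2 - 10λ + 24.
Eigenvalues λ = 4, 6 with eigenvectors (1,4), (1,6).

y(t) = K_1e^(4t) + K_2e^(6t)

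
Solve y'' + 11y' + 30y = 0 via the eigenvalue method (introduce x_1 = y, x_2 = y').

Let x_1 = y, x_2 = y'. Then x_1' = x_2 and x_2' = -30x_1 - 11x_2.
A = [[0,1],[-30,-11]]; det(A-λI) = λ^2 + 11λ + 30.
Eigenvalues λ = -5, -6 with eigenvectors (1,-5), (1,-6).

y(t) = c_1e^(-5t) + c_2e^(-6t)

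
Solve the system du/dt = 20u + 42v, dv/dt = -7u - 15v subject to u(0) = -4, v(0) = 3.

Coefficient matrix A = [[20, 42], [-7, -15]].
Characteristic polynomial det(A - λI) = λ^2 - 5λ - 6 = 0.
Eigenvalues λ = 6, -1.
For λ=6: (A-λI) row 1 is [14, 42], so an eigenvector is (3, -1).
For λ=-1: (A-λI) row 1 is [21, 42], so an eigenvector is (-2, 1).
General solution: C_1e^(6t)(3,-1) + C_2e^(-t)(-2,1).
Applying u(0)=-4, v(0)=3 gives C_1=2, C_2=5.

u(t) = 6e^(6t) - 10e^(-t), v(t) = -2e^(6t) + 5e^(-t)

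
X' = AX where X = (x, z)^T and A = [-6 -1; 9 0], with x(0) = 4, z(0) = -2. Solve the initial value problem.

Coefficient matrix A = [[-6, -1], [9, 0]].
Characteristic polynomial det(A - λI) = λ^2 + 6λ + 9 = 0.
Single eigenvalue λ = -3 with algebraic multiplicity 2.
Eigenvector v = (-1,3); generalized eigenvector w with (A-λI)w=v is (0,1).
General solution: e^(-3t)[K_1·v + K_2·(t·v + w)].
Applying x(0)=4, z(0)=-2 gives K_1=-4, K_2=10.

x(t) = -10te^(-3t) + 4e^(-3t), z(t) = 30te^(-3t) - 2e^(-3t)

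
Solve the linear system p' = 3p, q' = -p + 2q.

p(t) = K_1e^(3t), q(t) = -K_1e^(3t) + K_2e^(2t)

Coefficient matrix A = [[3, 0], [-1, 2]].
Characteristic polynomial det(A - λI) = λ^2 - 5λ + 6 = 0.
Eigenvalues λ = 3, 2.
For λ=3: (A-λI) row 2 is [-1, -1], so an eigenvector is (1, -1).
For λ=2: (A-λI) row 1 is [1, 0], so an eigenvector is (0, 1).
General solution: K_1e^(3t)(1,-1) + K_2e^(2t)(0,1).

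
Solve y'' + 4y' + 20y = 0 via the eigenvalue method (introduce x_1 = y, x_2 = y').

Let x_1 = y, x_2 = y'. Then x_1' = x_2 and x_2' = -20x_1 - 4x_2.
A = [[0,1],[-20,-4]]; det(A-λI) = λ^2 + 4λ + 20.
Eigenvalues λ = -2 ± 4i.

y(t) = K_1e^(-2t)cos(4t) + K_2e^(-2t)sin(4t)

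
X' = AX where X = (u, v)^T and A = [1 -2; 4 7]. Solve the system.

u(t) = C_1e^(5t) - C_2e^(3t), v(t) = -2C_1e^(5t) + C_2e^(3t)

Coefficient matrix A = [[1, -2], [4, 7]].
Characteristic polynomial det(A - λI) = λ^2 - 8λ + 15 = 0.
Eigenvalues λ = 5, 3.
For λ=5: (A-λI) row 1 is [-4, -2], so an eigenvector is (1, -2).
For λ=3: (A-λI) row 1 is [-2, -2], so an eigenvector is (-1, 1).
General solution: C_1e^(5t)(1,-2) + C_2e^(3t)(-1,1).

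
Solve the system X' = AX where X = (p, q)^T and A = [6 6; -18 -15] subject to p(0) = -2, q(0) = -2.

p(t) = -12e^(-3t) + 10e^(-6t), q(t) = 18e^(-3t) - 20e^(-6t)

Coefficient matrix A = [[6, 6], [-18, -15]].
Characteristic polynomial det(A - λI) = λ^2 + 9λ + 18 = 0.
Eigenvalues λ = -6, -3.
For λ=-6: (A-λI) row 1 is [12, 6], so an eigenvector is (1, -2).
For λ=-3: (A-λI) row 1 is [9, 6], so an eigenvector is (2, -3).
General solution: c_1e^(-6t)(1,-2) + c_2e^(-3t)(2,-3).
Applying p(0)=-2, q(0)=-2 gives c_1=10, c_2=-6.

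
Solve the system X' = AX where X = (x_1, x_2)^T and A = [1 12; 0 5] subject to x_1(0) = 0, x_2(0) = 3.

Coefficient matrix A = [[1, 12], [0, 5]].
Characteristic polynomial det(A - λI) = λ^2 - 6λ + 5 = 0.
Eigenvalues λ = 5, 1.
For λ=5: (A-λI) row 1 is [-4, 12], so an eigenvector is (3, 1).
For λ=1: (A-λI) row 1 is [0, 12], so an eigenvector is (-1, 0).
General solution: C_1e^(5t)(3,1) + C_2e^(t)(-1,0).
Applying x_1(0)=0, x_2(0)=3 gives C_1=3, C_2=9.

x_1(t) = 9e^(5t) - 9e^(t), x_2(t) = 3e^(5t)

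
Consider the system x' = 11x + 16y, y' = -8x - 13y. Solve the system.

x(t) = -K_1e^(-5t) + 2K_2e^(3t), y(t) = K_1e^(-5t) - K_2e^(3t)

Coefficient matrix A = [[11, 16], [-8, -13]].
Characteristic polynomial det(A - λI) = λ^2 + 2λ - 15 = 0.
Eigenvalues λ = -5, 3.
For λ=-5: (A-λI) row 1 is [16, 16], so an eigenvector is (-1, 1).
For λ=3: (A-λI) row 1 is [8, 16], so an eigenvector is (2, -1).
General solution: K_1e^(-5t)(-1,1) + K_2e^(3t)(2,-1).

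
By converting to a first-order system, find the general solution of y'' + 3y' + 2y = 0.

y(t) = C_1e^(-2t) + C_2e^(-t)

Let x_1 = y, x_2 = y'. Then x_1' = x_2 and x_2' = -2x_1 - 3x_2.
A = [[0,1],[-2,-3]]; det(A-λI) = λ^2 + 3λ + 2.
Eigenvalues λ = -2, -1 with eigenvectors (1,-2), (1,-1).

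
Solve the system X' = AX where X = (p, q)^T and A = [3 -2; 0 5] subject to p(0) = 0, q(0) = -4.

Coefficient matrix A = [[3, -2], [0, 5]].
Characteristic polynomial det(A - λI) = λ^2 - 8λ + 15 = 0.
Eigenvalues λ = 5, 3.
For λ=5: (A-λI) row 1 is [-2, -2], so an eigenvector is (1, -1).
For λ=3: (A-λI) row 1 is [0, -2], so an eigenvector is (-1, 0).
General solution: c_1e^(5t)(1,-1) + c_2e^(3t)(-1,0).
Applying p(0)=0, q(0)=-4 gives c_1=4, c_2=4.

p(t) = 4e^(5t) - 4e^(3t), q(t) = -4e^(5t)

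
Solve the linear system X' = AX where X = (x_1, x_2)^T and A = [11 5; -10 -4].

x_1(t) = c_1e^(6t) + c_2e^(t), x_2(t) = -c_1e^(6t) - 2c_2e^(t)

Coefficient matrix A = [[11, 5], [-10, -4]].
Characteristic polynomial det(A - λI) = λ^2 - 7λ + 6 = 0.
Eigenvalues λ = 6, 1.
For λ=6: (A-λI) row 1 is [5, 5], so an eigenvector is (1, -1).
For λ=1: (A-λI) row 1 is [10, 5], so an eigenvector is (1, -2).
General solution: c_1e^(6t)(1,-1) + c_2e^(t)(1,-2).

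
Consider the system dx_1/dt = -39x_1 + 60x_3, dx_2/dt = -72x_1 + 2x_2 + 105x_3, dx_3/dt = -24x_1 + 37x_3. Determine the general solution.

x_1(t) = -5c_1e^(-3t) + 3c_3e^(t), x_2(t) = -9c_1e^(-3t) + c_2e^(2t) + 6c_3e^(t), x_3(t) = -3c_1e^(-3t) + 2c_3e^(t)

Coefficient matrix A = [[-39, 0, 60], [-72, 2, 105], [-24, 0, 37]].
det(A - λI) = 0 gives eigenvalues λ = -3, 2, 1.
For λ=-3: eigenvector (-5,-9,-3).
For λ=2: eigenvector (0,1,0).
For λ=1: eigenvector (3,6,2).
General solution: c_1e^(-3t)(-5,-9,-3) + c_2e^(2t)(0,1,0) + c_3e^(t)(3,6,2).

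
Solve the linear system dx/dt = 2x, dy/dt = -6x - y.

x(t) = -c_2e^(2t), y(t) = -c_1e^(-t) + 2c_2e^(2t)

Coefficient matrix A = [[2, 0], [-6, -1]].
Characteristic polynomial det(A - λI) = λ^2 - λ - 2 = 0.
Eigenvalues λ = -1, 2.
For λ=-1: (A-λI) row 1 is [3, 0], so an eigenvector is (0, -1).
For λ=2: (A-λI) row 2 is [-6, -3], so an eigenvector is (-1, 2).
General solution: c_1e^(-t)(0,-1) + c_2e^(2t)(-1,2).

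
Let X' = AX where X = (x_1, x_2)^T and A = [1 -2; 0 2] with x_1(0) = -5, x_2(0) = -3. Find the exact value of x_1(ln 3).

A = [[1,-2],[0,2]]; eigenvalues λ = 1, 2.
Eigenvectors: (-1,0) for λ=1, (2,-1) for λ=2.
From the initial condition, c_1 = 11, c_2 = 3.
x_1(ln 3) = (11)(3^1)(-1) + (3)(3^2)(2) = 21.

21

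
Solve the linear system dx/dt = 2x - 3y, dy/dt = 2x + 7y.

Coefficient matrix A = [[2, -3], [2, 7]].
Characteristic polynomial det(A - λI) = λ^2 - 9λ + 20 = 0.
Eigenvalues λ = 4, 5.
For λ=4: (A-λI) row 1 is [-2, -3], so an eigenvector is (3, -2).
For λ=5: (A-λI) row 1 is [-3, -3], so an eigenvector is (-1, 1).
General solution: C_1e^(4t)(3,-2) + C_2e^(5t)(-1,1).

x(t) = 3C_1e^(4t) - C_2e^(5t), y(t) = -2C_1e^(4t) + C_2e^(5t)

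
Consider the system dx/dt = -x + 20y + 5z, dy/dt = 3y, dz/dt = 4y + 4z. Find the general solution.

x(t) = c_1e^(-t) + c_3e^(4t), y(t) = c_2e^(3t), z(t) = -4c_2e^(3t) + c_3e^(4t)

Coefficient matrix A = [[-1, 20, 5], [0, 3, 0], [0, 4, 4]].
det(A - λI) = 0 gives eigenvalues λ = -1, 3, 4.
For λ=-1: eigenvector (1,0,0).
For λ=3: eigenvector (0,1,-4).
For λ=4: eigenvector (1,0,1).
General solution: c_1e^(-t)(1,0,0) + c_2e^(3t)(0,1,-4) + c_3e^(4t)(1,0,1).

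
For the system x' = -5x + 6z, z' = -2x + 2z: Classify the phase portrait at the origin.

A = [[-5,6],[-2,2]]; det(A-λI) = λ^2 + 3λ + 2.
λ = -2, -1: both negative.

stable node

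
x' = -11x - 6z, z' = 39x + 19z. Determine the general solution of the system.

x(t) = -c_1e^(4t)sin(3t) - c_1e^(4t)cos(3t) - c_2e^(4t)sin(3t) + c_2e^(4t)cos(3t), z(t) = 2c_1e^(4t)sin(3t) + 3c_1e^(4t)cos(3t) + 3c_2e^(4t)sin(3t) - 2c_2e^(4t)cos(3t)

Coefficient matrix A = [[-11, -6], [39, 19]].
Characteristic polynomial det(A - λI) = λ^2 - 8λ + 25 = 0.
Eigenvalues λ = 4 ± 3i (complex conjugate pair).
For λ=4+3i: an eigenvector is (-1,3) - i(-1,2) = (-1 + i, 3 - 2i).
A real fundamental pair from Re and Im of e^((4+3i)t)v: X_1 = e^(4t)(cos(3t)·(-1,3) + sin(3t)·(-1,2)), X_2 = e^(4t)(sin(3t)·(-1,3) - cos(3t)·(-1,2)).
General solution: c_1X_1 + c_2X_2.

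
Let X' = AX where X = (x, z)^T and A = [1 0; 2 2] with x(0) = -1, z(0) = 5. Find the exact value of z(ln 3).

33

A = [[1,0],[2,2]]; eigenvalues λ = 1, 2.
Eigenvectors: (-1,2) for λ=1, (0,1) for λ=2.
From the initial condition, c_1 = 1, c_2 = 3.
z(ln 3) = (1)(3^1)(2) + (3)(3^2)(1) = 33.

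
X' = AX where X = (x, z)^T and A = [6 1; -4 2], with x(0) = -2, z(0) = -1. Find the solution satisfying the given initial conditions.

Coefficient matrix A = [[6, 1], [-4, 2]].
Characteristic polynomial det(A - λI) = λ^2 - 8λ + 16 = 0.
Single eigenvalue λ = 4 with algebraic multiplicity 2.
Eigenvector v = (1,-2); generalized eigenvector w with (A-λI)w=v is (2,-3).
General solution: e^(4t)[c_1·v + c_2·(t·v + w)].
Applying x(0)=-2, z(0)=-1 gives c_1=8, c_2=-5.

x(t) = -5te^(4t) - 2e^(4t), z(t) = 10te^(4t) - e^(4t)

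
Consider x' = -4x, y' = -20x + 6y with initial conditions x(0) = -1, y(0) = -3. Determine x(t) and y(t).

Coefficient matrix A = [[-4, 0], [-20, 6]].
Characteristic polynomial det(A - λI) = λ^2 - 2λ - 24 = 0.
Eigenvalues λ = 6, -4.
For λ=6: (A-λI) row 1 is [-10, 0], so an eigenvector is (0, -1).
For λ=-4: (A-λI) row 2 is [-20, 10], so an eigenvector is (1, 2).
General solution: K_1e^(6t)(0,-1) + K_2e^(-4t)(1,2).
Applying x(0)=-1, y(0)=-3 gives K_1=1, K_2=-1.

x(t) = -e^(-4t), y(t) = -e^(6t) - 2e^(-4t)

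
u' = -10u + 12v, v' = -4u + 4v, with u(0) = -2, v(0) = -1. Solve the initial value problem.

u(t) = -2e^(-4t), v(t) = -e^(-4t)

Coefficient matrix A = [[-10, 12], [-4, 4]].
Characteristic polynomial det(A - λI) = λ^2 + 6λ + 8 = 0.
Eigenvalues λ = -2, -4.
For λ=-2: (A-λI) row 1 is [-8, 12], so an eigenvector is (-3, -2).
For λ=-4: (A-λI) row 1 is [-6, 12], so an eigenvector is (2, 1).
General solution: K_1e^(-2t)(-3,-2) + K_2e^(-4t)(2,1).
Applying u(0)=-2, v(0)=-1 gives K_1=0, K_2=-1.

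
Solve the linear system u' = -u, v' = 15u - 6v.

Coefficient matrix A = [[-1, 0], [15, -6]].
Characteristic polynomial det(A - λI) = λ^2 + 7λ + 6 = 0.
Eigenvalues λ = -1, -6.
For λ=-1: (A-λI) row 2 is [15, -5], so an eigenvector is (-1, -3).
For λ=-6: (A-λI) row 1 is [5, 0], so an eigenvector is (0, 1).
General solution: c_1e^(-t)(-1,-3) + c_2e^(-6t)(0,1).

u(t) = -c_1e^(-t), v(t) = -3c_1e^(-t) + c_2e^(-6t)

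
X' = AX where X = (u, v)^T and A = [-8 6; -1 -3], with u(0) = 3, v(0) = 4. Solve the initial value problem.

Coefficient matrix A = [[-8, 6], [-1, -3]].
Characteristic polynomial det(A - λI) = λ^2 + 11λ + 30 = 0.
Eigenvalues λ = -6, -5.
For λ=-6: (A-λI) row 1 is [-2, 6], so an eigenvector is (3, 1).
For λ=-5: (A-λI) row 1 is [-3, 6], so an eigenvector is (-2, -1).
General solution: c_1e^(-6t)(3,1) + c_2e^(-5t)(-2,-1).
Applying u(0)=3, v(0)=4 gives c_1=-5, c_2=-9.

u(t) = 18e^(-5t) - 15e^(-6t), v(t) = 9e^(-5t) - 5e^(-6t)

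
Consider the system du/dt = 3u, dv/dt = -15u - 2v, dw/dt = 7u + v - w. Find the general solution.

Coefficient matrix A = [[3, 0, 0], [-15, -2, 0], [7, 1, -1]].
det(A - λI) = 0 gives eigenvalues λ = 3, -2, -1.
For λ=3: eigenvector (1,-3,1).
For λ=-2: eigenvector (0,1,-1).
For λ=-1: eigenvector (0,0,1).
General solution: c_1e^(3t)(1,-3,1) + c_2e^(-2t)(0,1,-1) + c_3e^(-t)(0,0,1).

u(t) = c_1e^(3t), v(t) = -3c_1e^(3t) + c_2e^(-2t), w(t) = c_1e^(3t) - c_2e^(-2t) + c_3e^(-t)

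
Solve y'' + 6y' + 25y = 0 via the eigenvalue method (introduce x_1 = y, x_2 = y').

Let x_1 = y, x_2 = y'. Then x_1' = x_2 and x_2' = -25x_1 - 6x_2.
A = [[0,1],[-25,-6]]; det(A-λI) = λ^2 + 6λ + 25.
Eigenvalues λ = -3 ± 4i.

y(t) = C_1e^(-3t)cos(4t) + C_2e^(-3t)sin(4t)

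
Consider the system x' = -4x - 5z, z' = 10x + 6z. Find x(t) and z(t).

Coefficient matrix A = [[-4, -5], [10, 6]].
Characteristic polynomial det(A - λI) = λ^2 - 2λ + 26 = 0.
Eigenvalues λ = 1 ± 5i (complex conjugate pair).
For λ=1+5i: an eigenvector is (0,1) - i(-1,1) = (0 + i, 1 - i).
A real fundamental pair from Re and Im of e^((1+5i)t)v: X_1 = e^(t)(cos(5t)·(0,1) + sin(5t)·(-1,1)), X_2 = e^(t)(sin(5t)·(0,1) - cos(5t)·(-1,1)).
General solution: c_1X_1 + c_2X_2.

x(t) = -c_1e^(t)sin(5t) + c_2e^(t)cos(5t), z(t) = c_1e^(t)sin(5t) + c_1e^(t)cos(5t) + c_2e^(t)sin(5t) - c_2e^(t)cos(5t)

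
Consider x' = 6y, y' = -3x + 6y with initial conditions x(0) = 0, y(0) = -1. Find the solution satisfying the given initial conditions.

Coefficient matrix A = [[0, 6], [-3, 6]].
Characteristic polynomial det(A - λI) = λ^2 - 6λ + 18 = 0.
Eigenvalues λ = 3 ± 3i (complex conjugate pair).
For λ=3+3i: an eigenvector is (-1,0) - i(1,1) = (-1 - i, 0 - i).
A real fundamental pair from Re and Im of e^((3+3i)t)v: X_1 = e^(3t)(cos(3t)·(-1,0) + sin(3t)·(1,1)), X_2 = e^(3t)(sin(3t)·(-1,0) - cos(3t)·(1,1)).
General solution: c_1X_1 + c_2X_2.
Applying x(0)=0, y(0)=-1 gives c_1=-1, c_2=1.

x(t) = -2e^(3t)sin(3t), y(t) = -e^(3t)sin(3t) - e^(3t)cos(3t)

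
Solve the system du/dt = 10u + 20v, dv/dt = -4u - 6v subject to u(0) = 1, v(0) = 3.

Coefficient matrix A = [[10, 20], [-4, -6]].
Characteristic polynomial det(A - λI) = λ^2 - 4λ + 20 = 0.
Eigenvalues λ = 2 ± 4i (complex conjugate pair).
For λ=2+4i: an eigenvector is (1,0) - i(2,-1) = (1 - 2i, 0 + i).
A real fundamental pair from Re and Im of e^((2+4i)t)v: X_1 = e^(2t)(cos(4t)·(1,0) + sin(4t)·(2,-1)), X_2 = e^(2t)(sin(4t)·(1,0) - cos(4t)·(2,-1)).
General solution: C_1X_1 + C_2X_2.
Applying u(0)=1, v(0)=3 gives C_1=7, C_2=3.

u(t) = 17e^(2t)sin(4t) + e^(2t)cos(4t), v(t) = -7e^(2t)sin(4t) + 3e^(2t)cos(4t)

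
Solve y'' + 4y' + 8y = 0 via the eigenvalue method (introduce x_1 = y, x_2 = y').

y(t) = K_1e^(-2t)cos(2t) + K_2e^(-2t)sin(2t)

Let x_1 = y, x_2 = y'. Then x_1' = x_2 and x_2' = -8x_1 - 4x_2.
A = [[0,1],[-8,-4]]; det(A-λI) = λ^2 + 4λ + 8.
Eigenvalues λ = -2 ± 2i.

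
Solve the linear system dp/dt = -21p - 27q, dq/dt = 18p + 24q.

Coefficient matrix A = [[-21, -27], [18, 24]].
Characteristic polynomial det(A - λI) = λ^2 - 3λ - 18 = 0.
Eigenvalues λ = 6, -3.
For λ=6: (A-λI) row 1 is [-27, -27], so an eigenvector is (-1, 1).
For λ=-3: (A-λI) row 1 is [-18, -27], so an eigenvector is (3, -2).
General solution: c_1e^(6t)(-1,1) + c_2e^(-3t)(3,-2).

p(t) = -c_1e^(6t) + 3c_2e^(-3t), q(t) = c_1e^(6t) - 2c_2e^(-3t)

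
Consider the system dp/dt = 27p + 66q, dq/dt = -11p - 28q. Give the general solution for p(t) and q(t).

Coefficient matrix A = [[27, 66], [-11, -28]].
Characteristic polynomial det(A - λI) = λ^2 + λ - 30 = 0.
Eigenvalues λ = 5, -6.
For λ=5: (A-λI) row 1 is [22, 66], so an eigenvector is (-3, 1).
For λ=-6: (A-λI) row 1 is [33, 66], so an eigenvector is (-2, 1).
General solution: c_1e^(5t)(-3,1) + c_2e^(-6t)(-2,1).

p(t) = -3c_1e^(5t) - 2c_2e^(-6t), q(t) = c_1e^(5t) + c_2e^(-6t)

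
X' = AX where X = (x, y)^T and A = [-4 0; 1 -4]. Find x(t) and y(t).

x(t) = -C_2e^(-4t), y(t) = -C_1e^(-4t) - C_2te^(-4t) + 2C_2e^(-4t)

Coefficient matrix A = [[-4, 0], [1, -4]].
Characteristic polynomial det(A - λI) = λ^2 + 8λ + 16 = 0.
Single eigenvalue λ = -4 with algebraic multiplicity 2.
Eigenvector v = (0,-1); generalized eigenvector w with (A-λI)w=v is (-1,2).
General solution: e^(-4t)[C_1·v + C_2·(t·v + w)].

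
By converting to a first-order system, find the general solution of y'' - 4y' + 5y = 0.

y(t) = C_1e^(2t)cos(t) + C_2e^(2t)sin(t)

Let x_1 = y, x_2 = y'. Then x_1' = x_2 and x_2' = -5x_1 + 4x_2.
A = [[0,1],[-5,4]]; det(A-λI) = λ^2 - 4λ + 5.
Eigenvalues λ = 2 ± i.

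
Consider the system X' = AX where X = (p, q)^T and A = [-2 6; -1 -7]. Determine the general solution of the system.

Coefficient matrix A = [[-2, 6], [-1, -7]].
Characteristic polynomial det(A - λI) = λ^2 + 9λ + 20 = 0.
Eigenvalues λ = -5, -4.
For λ=-5: (A-λI) row 1 is [3, 6], so an eigenvector is (-2, 1).
For λ=-4: (A-λI) row 1 is [2, 6], so an eigenvector is (-3, 1).
General solution: K_1e^(-5t)(-2,1) + K_2e^(-4t)(-3,1).

p(t) = -2K_1e^(-5t) - 3K_2e^(-4t), q(t) = K_1e^(-5t) + K_2e^(-4t)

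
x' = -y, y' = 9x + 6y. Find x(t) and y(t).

x(t) = C_1e^(3t) + C_2te^(3t), y(t) = -3C_1e^(3t) - 3C_2te^(3t) - C_2e^(3t)

Coefficient matrix A = [[0, -1], [9, 6]].
Characteristic polynomial det(A - λI) = λ^2 - 6λ + 9 = 0.
Single eigenvalue λ = 3 with algebraic multiplicity 2.
Eigenvector v = (1,-3); generalized eigenvector w with (A-λI)w=v is (0,-1).
General solution: e^(3t)[C_1·v + C_2·(t·v + w)].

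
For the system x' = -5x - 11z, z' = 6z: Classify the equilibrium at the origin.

saddle

A = [[-5,-11],[0,6]]; det(A-λI) = λ^2 - λ - 30.
λ = -5, 6: opposite signs.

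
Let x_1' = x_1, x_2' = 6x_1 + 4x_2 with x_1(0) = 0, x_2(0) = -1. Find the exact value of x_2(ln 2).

-16

A = [[1,0],[6,4]]; eigenvalues λ = 1, 4.
Eigenvectors: (-1,2) for λ=1, (0,-1) for λ=4.
From the initial condition, c_1 = 0, c_2 = 1.
x_2(ln 2) = (0)(2^1)(2) + (1)(2^4)(-1) = -16.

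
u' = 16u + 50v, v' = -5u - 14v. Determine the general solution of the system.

Coefficient matrix A = [[16, 50], [-5, -14]].
Characteristic polynomial det(A - λI) = λ^2 - 2λ + 26 = 0.
Eigenvalues λ = 1 ± 5i (complex conjugate pair).
For λ=1+5i: an eigenvector is (-1,0) - i(-3,1) = (-1 + 3i, 0 - i).
A real fundamental pair from Re and Im of e^((1+5i)t)v: X_1 = e^(t)(cos(5t)·(-1,0) + sin(5t)·(-3,1)), X_2 = e^(t)(sin(5t)·(-1,0) - cos(5t)·(-3,1)).
General solution: c_1X_1 + c_2X_2.

u(t) = -3c_1e^(t)sin(5t) - c_1e^(t)cos(5t) - c_2e^(t)sin(5t) + 3c_2e^(t)cos(5t), v(t) = c_1e^(t)sin(5t) - c_2e^(t)cos(5t)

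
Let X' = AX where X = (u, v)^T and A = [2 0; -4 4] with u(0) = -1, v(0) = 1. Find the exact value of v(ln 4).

736

A = [[2,0],[-4,4]]; eigenvalues λ = 4, 2.
Eigenvectors: (0,-1) for λ=4, (-1,-2) for λ=2.
From the initial condition, c_1 = -3, c_2 = 1.
v(ln 4) = (-3)(4^4)(-1) + (1)(4^2)(-2) = 736.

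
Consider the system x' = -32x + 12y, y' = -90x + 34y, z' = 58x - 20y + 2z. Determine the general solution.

Coefficient matrix A = [[-32, 12, 0], [-90, 34, 0], [58, -20, 2]].
det(A - λI) = 0 gives eigenvalues λ = 2, -2, 4.
For λ=2: eigenvector (0,0,1).
For λ=-2: eigenvector (2,5,-4).
For λ=4: eigenvector (-1,-3,1).
General solution: C_1e^(2t)(0,0,1) + C_2e^(-2t)(2,5,-4) + C_3e^(4t)(-1,-3,1).

x(t) = 2C_2e^(-2t) - C_3e^(4t), y(t) = 5C_2e^(-2t) - 3C_3e^(4t), z(t) = C_1e^(2t) - 4C_2e^(-2t) + C_3e^(4t)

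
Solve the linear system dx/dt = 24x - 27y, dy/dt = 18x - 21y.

x(t) = -K_1e^(-3t) - 3K_2e^(6t), y(t) = -K_1e^(-3t) - 2K_2e^(6t)

Coefficient matrix A = [[24, -27], [18, -21]].
Characteristic polynomial det(A - λI) = λ^2 - 3λ - 18 = 0.
Eigenvalues λ = -3, 6.
For λ=-3: (A-λI) row 1 is [27, -27], so an eigenvector is (-1, -1).
For λ=6: (A-λI) row 1 is [18, -27], so an eigenvector is (-3, -2).
General solution: K_1e^(-3t)(-1,-1) + K_2e^(6t)(-3,-2).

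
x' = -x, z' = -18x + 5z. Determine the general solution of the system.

x(t) = -c_1e^(-t), z(t) = -3c_1e^(-t) + c_2e^(5t)

Coefficient matrix A = [[-1, 0], [-18, 5]].
Characteristic polynomial det(A - λI) = λ^2 - 4λ - 5 = 0.
Eigenvalues λ = -1, 5.
For λ=-1: (A-λI) row 2 is [-18, 6], so an eigenvector is (-1, -3).
For λ=5: (A-λI) row 1 is [-6, 0], so an eigenvector is (0, 1).
General solution: c_1e^(-t)(-1,-3) + c_2e^(5t)(0,1).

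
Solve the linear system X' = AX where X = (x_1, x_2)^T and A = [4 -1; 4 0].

Coefficient matrix A = [[4, -1], [4, 0]].
Characteristic polynomial det(A - λI) = λ^2 - 4λ + 4 = 0.
Single eigenvalue λ = 2 with algebraic multiplicity 2.
Eigenvector v = (-1,-2); generalized eigenvector w with (A-λI)w=v is (-2,-3).
General solution: e^(2t)[K_1·v + K_2·(t·v + w)].

x_1(t) = -K_1e^(2t) - K_2te^(2t) - 2K_2e^(2t), x_2(t) = -2K_1e^(2t) - 2K_2te^(2t) - 3K_2e^(2t)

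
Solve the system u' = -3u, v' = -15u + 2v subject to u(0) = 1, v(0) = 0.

u(t) = e^(-3t), v(t) = -3e^(2t) + 3e^(-3t)

Coefficient matrix A = [[-3, 0], [-15, 2]].
Characteristic polynomial det(A - λI) = λ^2 + λ - 6 = 0.
Eigenvalues λ = 2, -3.
For λ=2: (A-λI) row 1 is [-5, 0], so an eigenvector is (0, -1).
For λ=-3: (A-λI) row 2 is [-15, 5], so an eigenvector is (1, 3).
General solution: C_1e^(2t)(0,-1) + C_2e^(-3t)(1,3).
Applying u(0)=1, v(0)=0 gives C_1=3, C_2=1.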